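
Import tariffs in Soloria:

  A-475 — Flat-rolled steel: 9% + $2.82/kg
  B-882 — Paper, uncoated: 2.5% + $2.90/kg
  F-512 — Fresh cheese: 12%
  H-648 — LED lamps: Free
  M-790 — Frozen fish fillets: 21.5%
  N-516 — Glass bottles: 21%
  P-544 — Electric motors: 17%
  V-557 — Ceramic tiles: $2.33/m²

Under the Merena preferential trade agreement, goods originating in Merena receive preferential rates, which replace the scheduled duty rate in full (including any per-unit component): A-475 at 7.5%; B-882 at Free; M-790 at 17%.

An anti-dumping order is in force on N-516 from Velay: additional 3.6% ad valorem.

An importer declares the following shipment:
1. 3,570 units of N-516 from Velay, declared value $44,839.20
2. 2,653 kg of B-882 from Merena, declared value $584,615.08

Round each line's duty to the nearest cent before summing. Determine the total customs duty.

Line 1 (N-516, Velay, 3,570 units, $44,839.20):
Base rate for N-516 is 21%.
Additional duty on N-516 from Velay: +3.6%. Applied ad valorem rate: 21% + 3.6% = 24.6%.
Duty = $44,839.20 × 24.6% = $11,030.44.
Line 2 (B-882, Merena, 2,653 kg, $584,615.08):
Base rate for B-882 is 2.5% + $2.90/kg.
Origin Merena qualifies under the Soloria–Merena agreement and B-882 is covered: preferential rate Free applies instead.
Duty = $584,615.08 × 0% = $0.00.
Total = $11,030.44 + $0.00 = $11,030.44.

$11,030.44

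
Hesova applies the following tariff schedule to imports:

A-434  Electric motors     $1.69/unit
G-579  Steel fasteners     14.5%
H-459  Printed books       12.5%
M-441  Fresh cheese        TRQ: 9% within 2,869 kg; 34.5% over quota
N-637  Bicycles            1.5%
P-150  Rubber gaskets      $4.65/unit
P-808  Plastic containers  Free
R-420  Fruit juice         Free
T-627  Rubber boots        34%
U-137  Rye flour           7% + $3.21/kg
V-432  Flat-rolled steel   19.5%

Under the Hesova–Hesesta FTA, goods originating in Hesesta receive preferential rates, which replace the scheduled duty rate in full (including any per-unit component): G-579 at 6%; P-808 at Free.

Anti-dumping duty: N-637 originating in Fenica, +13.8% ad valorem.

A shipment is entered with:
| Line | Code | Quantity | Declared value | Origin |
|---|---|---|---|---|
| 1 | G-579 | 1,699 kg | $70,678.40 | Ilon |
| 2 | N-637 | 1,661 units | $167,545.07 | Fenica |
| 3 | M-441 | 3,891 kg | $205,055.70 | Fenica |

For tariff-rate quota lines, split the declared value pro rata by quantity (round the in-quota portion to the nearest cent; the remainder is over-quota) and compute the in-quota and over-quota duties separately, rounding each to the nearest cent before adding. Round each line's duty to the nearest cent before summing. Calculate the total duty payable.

Line 1 (G-579, Ilon, 1,699 kg, $70,678.40):
Base rate for G-579 is 14.5%.
G-579 has an FTA preferential rate, but origin Ilon is not Hesesta; base rate stands.
Duty = $70,678.40 × 14.5% = $10,248.37.
Line 2 (N-637, Fenica, 1,661 units, $167,545.07):
Base rate for N-637 is 1.5%.
Additional duty on N-637 from Fenica: +13.8%. Applied ad valorem rate: 1.5% + 13.8% = 15.3%.
Duty = $167,545.07 × 15.3% = $25,634.40.
Line 3 (M-441, Fenica, 3,891 kg, $205,055.70):
Code M-441 is under a tariff-rate quota (threshold 2,869 kg). In-quota: 2,869 kg at 9%; over-quota: 1,022 kg at 34.5%.
Pro-rata value split: in-quota = $205,055.70 × 2,869/3,891 = $151,196.30; over-quota = $205,055.70 − $151,196.30 = $53,859.40.
In-quota duty = $151,196.30 × 9% = $13,607.67. Over-quota duty = $53,859.40 × 34.5% = $18,581.49.
Line duty = $13,607.67 + $18,581.49 = $32,189.16.
Total = $10,248.37 + $25,634.40 + $32,189.16 = $68,071.93.

$68,071.93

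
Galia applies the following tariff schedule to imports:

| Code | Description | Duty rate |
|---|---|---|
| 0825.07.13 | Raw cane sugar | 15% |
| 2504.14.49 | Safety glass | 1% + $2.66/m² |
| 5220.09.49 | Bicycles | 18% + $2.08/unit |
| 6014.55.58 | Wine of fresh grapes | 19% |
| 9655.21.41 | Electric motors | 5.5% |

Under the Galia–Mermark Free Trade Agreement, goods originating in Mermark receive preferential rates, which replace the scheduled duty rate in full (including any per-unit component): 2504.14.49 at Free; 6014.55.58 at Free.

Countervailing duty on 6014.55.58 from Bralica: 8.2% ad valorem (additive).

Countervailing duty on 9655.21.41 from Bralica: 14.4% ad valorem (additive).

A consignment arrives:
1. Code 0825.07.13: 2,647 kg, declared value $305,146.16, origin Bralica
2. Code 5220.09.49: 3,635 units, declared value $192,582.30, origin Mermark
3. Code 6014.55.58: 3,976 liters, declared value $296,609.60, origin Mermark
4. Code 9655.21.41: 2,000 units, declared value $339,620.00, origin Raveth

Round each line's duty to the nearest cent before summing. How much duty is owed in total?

Line 1 (0825.07.13, Bralica, 2,647 kg, $305,146.16):
Base rate for 0825.07.13 is 15%.
Duty = $305,146.16 × 15% = $45,771.92.
Line 2 (5220.09.49, Mermark, 3,635 units, $192,582.30):
Base rate for 5220.09.49 is 18% + $2.08/unit.
Origin Mermark is the FTA partner but 5220.09.49 is not on the preference list; base rate stands.
Duty = $192,582.30 × 18% + 3,635 × $2.08 = $42,225.61.
Line 3 (6014.55.58, Mermark, 3,976 liters, $296,609.60):
Base rate for 6014.55.58 is 19%.
Origin Mermark qualifies under the Galia–Mermark agreement and 6014.55.58 is covered: preferential rate Free applies instead.
The additional-duty order on 6014.55.58 targets Bralica, not Mermark; it does not apply.
Duty = $296,609.60 × 0% = $0.00.
Line 4 (9655.21.41, Raveth, 2,000 units, $339,620.00):
Base rate for 9655.21.41 is 5.5%.
The additional-duty order on 9655.21.41 targets Bralica, not Raveth; it does not apply.
Duty = $339,620.00 × 5.5% = $18,679.10.
Total = $45,771.92 + $42,225.61 + $0.00 + $18,679.10 = $106,676.63.

$106,676.63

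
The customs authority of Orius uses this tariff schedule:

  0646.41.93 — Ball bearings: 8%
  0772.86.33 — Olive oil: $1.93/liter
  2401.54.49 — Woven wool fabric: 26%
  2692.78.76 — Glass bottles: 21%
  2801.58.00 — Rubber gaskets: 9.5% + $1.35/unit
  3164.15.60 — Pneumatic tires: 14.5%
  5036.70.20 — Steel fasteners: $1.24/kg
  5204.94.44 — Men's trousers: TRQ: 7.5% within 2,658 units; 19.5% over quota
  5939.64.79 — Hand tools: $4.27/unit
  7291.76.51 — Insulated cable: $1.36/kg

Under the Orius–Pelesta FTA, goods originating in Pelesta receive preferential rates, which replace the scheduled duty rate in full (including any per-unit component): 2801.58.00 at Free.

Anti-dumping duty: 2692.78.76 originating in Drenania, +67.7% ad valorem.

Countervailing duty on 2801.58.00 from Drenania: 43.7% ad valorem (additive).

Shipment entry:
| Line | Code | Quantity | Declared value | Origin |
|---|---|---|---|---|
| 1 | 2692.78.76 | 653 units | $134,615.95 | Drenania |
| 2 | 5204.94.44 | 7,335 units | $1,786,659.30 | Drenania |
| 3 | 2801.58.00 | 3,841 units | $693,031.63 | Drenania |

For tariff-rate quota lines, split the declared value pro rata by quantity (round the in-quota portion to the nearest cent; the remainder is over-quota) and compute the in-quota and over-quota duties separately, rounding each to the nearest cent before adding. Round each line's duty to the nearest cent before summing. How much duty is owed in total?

$763,988.81

Line 1 (2692.78.76, Drenania, 653 units, $134,615.95):
Base rate for 2692.78.76 is 21%.
Additional duty on 2692.78.76 from Drenania: +67.7%. Applied ad valorem rate: 21% + 67.7% = 88.7%.
Duty = $134,615.95 × 88.7% = $119,404.35.
Line 2 (5204.94.44, Drenania, 7,335 units, $1,786,659.30):
Code 5204.94.44 is under a tariff-rate quota (threshold 2,658 units). In-quota: 2,658 units at 7.5%; over-quota: 4,677 units at 19.5%.
Pro-rata value split: in-quota = $1,786,659.30 × 2,658/7,335 = $647,435.64; over-quota = $1,786,659.30 − $647,435.64 = $1,139,223.66.
In-quota duty = $647,435.64 × 7.5% = $48,557.67. Over-quota duty = $1,139,223.66 × 19.5% = $222,148.61.
Line duty = $48,557.67 + $222,148.61 = $270,706.28.
Line 3 (2801.58.00, Drenania, 3,841 units, $693,031.63):
Base rate for 2801.58.00 is 9.5% + $1.35/unit.
2801.58.00 has an FTA preferential rate, but origin Drenania is not Pelesta; base rate stands.
Additional duty on 2801.58.00 from Drenania: +43.7%. Applied ad valorem rate: 9.5% + 43.7% = 53.2%.
Duty = $693,031.63 × 53.2% + 3,841 × $1.35 = $373,878.18.
Total = $119,404.35 + $270,706.28 + $373,878.18 = $763,988.81.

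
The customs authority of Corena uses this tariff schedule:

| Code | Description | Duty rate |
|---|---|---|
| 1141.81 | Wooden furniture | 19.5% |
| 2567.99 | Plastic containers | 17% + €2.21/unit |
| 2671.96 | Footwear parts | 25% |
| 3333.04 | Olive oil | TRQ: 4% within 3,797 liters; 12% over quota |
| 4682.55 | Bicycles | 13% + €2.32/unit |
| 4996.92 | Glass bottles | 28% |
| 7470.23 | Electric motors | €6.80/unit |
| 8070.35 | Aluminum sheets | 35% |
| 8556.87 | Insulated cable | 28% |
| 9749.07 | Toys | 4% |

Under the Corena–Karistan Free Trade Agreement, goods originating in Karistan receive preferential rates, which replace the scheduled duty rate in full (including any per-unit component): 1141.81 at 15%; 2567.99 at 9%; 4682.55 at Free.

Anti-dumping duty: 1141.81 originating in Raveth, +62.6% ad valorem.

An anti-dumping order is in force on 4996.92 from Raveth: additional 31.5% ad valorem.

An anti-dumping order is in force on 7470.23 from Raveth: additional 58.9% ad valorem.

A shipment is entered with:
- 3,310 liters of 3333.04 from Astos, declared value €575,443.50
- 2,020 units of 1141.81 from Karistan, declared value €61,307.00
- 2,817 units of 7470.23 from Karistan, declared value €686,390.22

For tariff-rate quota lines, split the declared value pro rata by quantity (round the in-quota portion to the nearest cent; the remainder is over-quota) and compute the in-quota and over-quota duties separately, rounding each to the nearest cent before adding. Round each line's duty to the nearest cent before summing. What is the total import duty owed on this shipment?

Line 1 (3333.04, Astos, 3,310 liters, €575,443.50):
Code 3333.04 is under a tariff-rate quota (threshold 3,797 liters). Quantity 3,310 liters is within the quota, so the in-quota rate 4% applies to the full value.
Duty = €575,443.50 × 4% = €23,017.74.
Line 2 (1141.81, Karistan, 2,020 units, €61,307.00):
Base rate for 1141.81 is 19.5%.
Origin Karistan qualifies under the Corena–Karistan agreement and 1141.81 is covered: preferential rate 15% applies instead.
The additional-duty order on 1141.81 targets Raveth, not Karistan; it does not apply.
Duty = €61,307.00 × 15% = €9,196.05.
Line 3 (7470.23, Karistan, 2,817 units, €686,390.22):
Base rate for 7470.23 is €6.80/unit.
Origin Karistan is the FTA partner but 7470.23 is not on the preference list; base rate stands.
The additional-duty order on 7470.23 targets Raveth, not Karistan; it does not apply.
Duty = 2,817 × €6.80 = €19,155.60.
Total = €23,017.74 + €9,196.05 + €19,155.60 = €51,369.39.

€51,369.39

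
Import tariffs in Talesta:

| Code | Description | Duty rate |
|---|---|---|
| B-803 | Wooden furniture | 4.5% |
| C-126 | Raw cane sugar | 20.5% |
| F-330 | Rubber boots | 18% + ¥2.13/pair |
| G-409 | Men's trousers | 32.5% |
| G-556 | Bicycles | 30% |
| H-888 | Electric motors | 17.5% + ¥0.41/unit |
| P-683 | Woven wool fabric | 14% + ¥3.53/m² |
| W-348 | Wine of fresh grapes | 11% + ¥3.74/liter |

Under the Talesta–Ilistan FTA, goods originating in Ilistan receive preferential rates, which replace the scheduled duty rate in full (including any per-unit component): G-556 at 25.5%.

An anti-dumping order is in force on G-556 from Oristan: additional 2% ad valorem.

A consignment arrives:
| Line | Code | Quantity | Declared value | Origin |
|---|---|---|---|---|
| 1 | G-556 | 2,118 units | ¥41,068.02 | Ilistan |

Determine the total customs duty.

¥10,472.35

Line 1 (G-556, Ilistan, 2,118 units, ¥41,068.02):
Base rate for G-556 is 30%.
Origin Ilistan qualifies under the Talesta–Ilistan agreement and G-556 is covered: preferential rate 25.5% applies instead.
The additional-duty order on G-556 targets Oristan, not Ilistan; it does not apply.
Duty = ¥41,068.02 × 25.5% = ¥10,472.35.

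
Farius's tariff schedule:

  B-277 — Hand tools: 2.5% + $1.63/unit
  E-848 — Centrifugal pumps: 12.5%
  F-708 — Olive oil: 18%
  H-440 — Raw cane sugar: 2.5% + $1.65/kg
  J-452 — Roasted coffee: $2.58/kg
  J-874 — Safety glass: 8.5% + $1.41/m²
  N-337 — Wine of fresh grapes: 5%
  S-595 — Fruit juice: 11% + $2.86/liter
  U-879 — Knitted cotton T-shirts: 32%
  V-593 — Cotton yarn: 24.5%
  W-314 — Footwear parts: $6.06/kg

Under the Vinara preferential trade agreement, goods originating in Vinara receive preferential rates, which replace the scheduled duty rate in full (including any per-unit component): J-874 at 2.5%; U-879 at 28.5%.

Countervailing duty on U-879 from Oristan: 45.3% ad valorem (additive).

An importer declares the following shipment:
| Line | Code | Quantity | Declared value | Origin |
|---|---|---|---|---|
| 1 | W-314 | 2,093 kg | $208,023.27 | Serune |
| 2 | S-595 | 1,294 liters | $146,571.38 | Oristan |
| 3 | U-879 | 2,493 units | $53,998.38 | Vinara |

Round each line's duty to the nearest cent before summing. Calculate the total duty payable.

$47,896.81

Line 1 (W-314, Serune, 2,093 kg, $208,023.27):
Base rate for W-314 is $6.06/kg.
Duty = 2,093 × $6.06 = $12,683.58.
Line 2 (S-595, Oristan, 1,294 liters, $146,571.38):
Base rate for S-595 is 11% + $2.86/liter.
Duty = $146,571.38 × 11% + 1,294 × $2.86 = $19,823.69.
Line 3 (U-879, Vinara, 2,493 units, $53,998.38):
Base rate for U-879 is 32%.
Origin Vinara qualifies under the Farius–Vinara agreement and U-879 is covered: preferential rate 28.5% applies instead.
The additional-duty order on U-879 targets Oristan, not Vinara; it does not apply.
Duty = $53,998.38 × 28.5% = $15,389.54.
Total = $12,683.58 + $19,823.69 + $15,389.54 = $47,896.81.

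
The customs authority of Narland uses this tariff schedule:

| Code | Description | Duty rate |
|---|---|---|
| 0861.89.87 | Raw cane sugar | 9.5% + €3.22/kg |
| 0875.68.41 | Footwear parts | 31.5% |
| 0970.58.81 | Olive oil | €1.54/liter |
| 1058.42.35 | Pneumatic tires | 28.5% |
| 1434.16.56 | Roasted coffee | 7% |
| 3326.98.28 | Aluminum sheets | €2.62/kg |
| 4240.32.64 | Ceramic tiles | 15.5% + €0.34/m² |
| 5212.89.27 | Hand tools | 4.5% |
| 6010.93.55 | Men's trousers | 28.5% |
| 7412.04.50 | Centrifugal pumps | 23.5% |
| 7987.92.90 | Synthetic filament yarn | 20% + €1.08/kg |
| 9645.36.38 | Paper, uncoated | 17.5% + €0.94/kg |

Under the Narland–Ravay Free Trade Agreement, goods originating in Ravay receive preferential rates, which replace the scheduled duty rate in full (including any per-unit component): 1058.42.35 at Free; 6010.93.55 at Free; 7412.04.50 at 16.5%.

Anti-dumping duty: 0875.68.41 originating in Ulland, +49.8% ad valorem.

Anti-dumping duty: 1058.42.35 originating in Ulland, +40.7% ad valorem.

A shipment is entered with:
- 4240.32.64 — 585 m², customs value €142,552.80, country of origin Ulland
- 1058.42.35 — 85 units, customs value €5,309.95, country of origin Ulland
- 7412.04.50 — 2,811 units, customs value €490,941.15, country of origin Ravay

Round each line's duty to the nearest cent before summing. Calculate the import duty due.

Line 1 (4240.32.64, Ulland, 585 m², €142,552.80):
Base rate for 4240.32.64 is 15.5% + €0.34/m².
Duty = €142,552.80 × 15.5% + 585 × €0.34 = €22,294.58.
Line 2 (1058.42.35, Ulland, 85 units, €5,309.95):
Base rate for 1058.42.35 is 28.5%.
1058.42.35 has an FTA preferential rate, but origin Ulland is not Ravay; base rate stands.
Additional duty on 1058.42.35 from Ulland: +40.7%. Applied ad valorem rate: 28.5% + 40.7% = 69.2%.
Duty = €5,309.95 × 69.2% = €3,674.49.
Line 3 (7412.04.50, Ravay, 2,811 units, €490,941.15):
Base rate for 7412.04.50 is 23.5%.
Origin Ravay qualifies under the Narland–Ravay agreement and 7412.04.50 is covered: preferential rate 16.5% applies instead.
Duty = €490,941.15 × 16.5% = €81,005.29.
Total = €22,294.58 + €3,674.49 + €81,005.29 = €106,974.36.

€106,974.36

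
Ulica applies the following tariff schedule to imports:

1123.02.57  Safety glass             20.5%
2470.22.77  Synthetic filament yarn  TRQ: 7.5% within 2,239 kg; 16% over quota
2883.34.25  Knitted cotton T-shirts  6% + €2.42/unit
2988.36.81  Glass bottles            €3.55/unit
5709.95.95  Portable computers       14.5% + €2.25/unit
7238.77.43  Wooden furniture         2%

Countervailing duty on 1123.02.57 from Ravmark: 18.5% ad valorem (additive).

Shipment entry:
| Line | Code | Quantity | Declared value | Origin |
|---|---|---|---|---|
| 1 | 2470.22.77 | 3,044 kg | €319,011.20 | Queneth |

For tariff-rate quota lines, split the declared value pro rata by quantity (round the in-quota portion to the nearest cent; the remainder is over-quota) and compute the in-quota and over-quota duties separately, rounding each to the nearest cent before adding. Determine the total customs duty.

€31,096.78

Line 1 (2470.22.77, Queneth, 3,044 kg, €319,011.20):
Code 2470.22.77 is under a tariff-rate quota (threshold 2,239 kg). In-quota: 2,239 kg at 7.5%; over-quota: 805 kg at 16%.
Pro-rata value split: in-quota = €319,011.20 × 2,239/3,044 = €234,647.20; over-quota = €319,011.20 − €234,647.20 = €84,364.00.
In-quota duty = €234,647.20 × 7.5% = €17,598.54. Over-quota duty = €84,364.00 × 16% = €13,498.24.
Line duty = €17,598.54 + €13,498.24 = €31,096.78.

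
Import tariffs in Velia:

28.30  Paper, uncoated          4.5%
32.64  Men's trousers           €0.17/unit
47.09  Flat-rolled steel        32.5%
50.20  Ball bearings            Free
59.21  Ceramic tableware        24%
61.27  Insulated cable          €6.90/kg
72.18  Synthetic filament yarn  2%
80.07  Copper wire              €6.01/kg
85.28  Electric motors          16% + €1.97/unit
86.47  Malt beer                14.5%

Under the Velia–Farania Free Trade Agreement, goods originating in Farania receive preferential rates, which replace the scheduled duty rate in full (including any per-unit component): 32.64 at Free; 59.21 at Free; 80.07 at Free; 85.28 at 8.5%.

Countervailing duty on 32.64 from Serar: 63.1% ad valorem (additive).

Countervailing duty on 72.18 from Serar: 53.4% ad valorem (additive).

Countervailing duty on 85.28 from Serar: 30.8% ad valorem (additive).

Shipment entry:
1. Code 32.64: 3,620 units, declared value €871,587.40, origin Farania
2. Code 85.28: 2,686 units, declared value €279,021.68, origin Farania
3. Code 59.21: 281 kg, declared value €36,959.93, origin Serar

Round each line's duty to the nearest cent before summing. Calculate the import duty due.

Line 1 (32.64, Farania, 3,620 units, €871,587.40):
Base rate for 32.64 is €0.17/unit.
Origin Farania qualifies under the Velia–Farania agreement and 32.64 is covered: preferential rate Free applies instead.
The additional-duty order on 32.64 targets Serar, not Farania; it does not apply.
Duty = €871,587.40 × 0% = €0.00.
Line 2 (85.28, Farania, 2,686 units, €279,021.68):
Base rate for 85.28 is 16% + €1.97/unit.
Origin Farania qualifies under the Velia–Farania agreement and 85.28 is covered: preferential rate 8.5% applies instead.
The additional-duty order on 85.28 targets Serar, not Farania; it does not apply.
Duty = €279,021.68 × 8.5% = €23,716.84.
Line 3 (59.21, Serar, 281 kg, €36,959.93):
Base rate for 59.21 is 24%.
59.21 has an FTA preferential rate, but origin Serar is not Farania; base rate stands.
Duty = €36,959.93 × 24% = €8,870.38.
Total = €0.00 + €23,716.84 + €8,870.38 = €32,587.22.

€32,587.22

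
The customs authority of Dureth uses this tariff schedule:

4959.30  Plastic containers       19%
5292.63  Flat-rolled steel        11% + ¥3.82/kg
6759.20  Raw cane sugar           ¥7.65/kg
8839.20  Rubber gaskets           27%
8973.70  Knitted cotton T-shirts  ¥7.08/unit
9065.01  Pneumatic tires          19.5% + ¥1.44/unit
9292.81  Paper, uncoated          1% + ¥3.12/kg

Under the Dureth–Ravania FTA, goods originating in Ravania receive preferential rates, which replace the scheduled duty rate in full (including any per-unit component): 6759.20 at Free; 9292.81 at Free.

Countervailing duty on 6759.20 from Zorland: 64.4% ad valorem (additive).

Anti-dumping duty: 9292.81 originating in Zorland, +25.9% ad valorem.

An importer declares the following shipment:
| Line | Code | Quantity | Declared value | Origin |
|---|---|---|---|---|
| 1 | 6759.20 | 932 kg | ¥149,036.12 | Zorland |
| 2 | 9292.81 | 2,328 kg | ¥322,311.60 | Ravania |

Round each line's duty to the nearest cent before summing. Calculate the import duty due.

¥103,109.06

Line 1 (6759.20, Zorland, 932 kg, ¥149,036.12):
Base rate for 6759.20 is ¥7.65/kg.
6759.20 has an FTA preferential rate, but origin Zorland is not Ravania; base rate stands.
Additional duty on 6759.20 from Zorland: +64.4% ad valorem. Applied ad valorem rate = 64.4%.
Duty = ¥149,036.12 × 64.4% + 932 × ¥7.65 = ¥103,109.06.
Line 2 (9292.81, Ravania, 2,328 kg, ¥322,311.60):
Base rate for 9292.81 is 1% + ¥3.12/kg.
Origin Ravania qualifies under the Dureth–Ravania agreement and 9292.81 is covered: preferential rate Free applies instead.
The additional-duty order on 9292.81 targets Zorland, not Ravania; it does not apply.
Duty = ¥322,311.60 × 0% = ¥0.00.
Total = ¥103,109.06 + ¥0.00 = ¥103,109.06.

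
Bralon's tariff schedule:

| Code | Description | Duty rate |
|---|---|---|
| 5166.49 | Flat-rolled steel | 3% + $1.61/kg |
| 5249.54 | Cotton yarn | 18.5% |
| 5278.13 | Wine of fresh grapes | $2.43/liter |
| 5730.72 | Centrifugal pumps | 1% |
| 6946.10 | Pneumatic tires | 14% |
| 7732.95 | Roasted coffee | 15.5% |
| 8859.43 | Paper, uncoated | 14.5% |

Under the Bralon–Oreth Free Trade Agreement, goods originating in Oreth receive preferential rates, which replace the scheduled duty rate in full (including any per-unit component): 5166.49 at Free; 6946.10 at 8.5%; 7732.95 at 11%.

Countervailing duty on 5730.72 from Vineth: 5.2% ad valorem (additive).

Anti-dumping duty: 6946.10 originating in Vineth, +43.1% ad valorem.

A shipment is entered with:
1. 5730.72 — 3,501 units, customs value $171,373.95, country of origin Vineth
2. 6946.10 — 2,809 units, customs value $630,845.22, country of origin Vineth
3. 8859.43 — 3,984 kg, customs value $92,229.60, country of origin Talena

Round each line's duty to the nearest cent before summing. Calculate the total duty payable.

$384,211.09

Line 1 (5730.72, Vineth, 3,501 units, $171,373.95):
Base rate for 5730.72 is 1%.
Additional duty on 5730.72 from Vineth: +5.2%. Applied ad valorem rate: 1% + 5.2% = 6.2%.
Duty = $171,373.95 × 6.2% = $10,625.18.
Line 2 (6946.10, Vineth, 2,809 units, $630,845.22):
Base rate for 6946.10 is 14%.
6946.10 has an FTA preferential rate, but origin Vineth is not Oreth; base rate stands.
Additional duty on 6946.10 from Vineth: +43.1%. Applied ad valorem rate: 14% + 43.1% = 57.1%.
Duty = $630,845.22 × 57.1% = $360,212.62.
Line 3 (8859.43, Talena, 3,984 kg, $92,229.60):
Base rate for 8859.43 is 14.5%.
Duty = $92,229.60 × 14.5% = $13,373.29.
Total = $10,625.18 + $360,212.62 + $13,373.29 = $384,211.09.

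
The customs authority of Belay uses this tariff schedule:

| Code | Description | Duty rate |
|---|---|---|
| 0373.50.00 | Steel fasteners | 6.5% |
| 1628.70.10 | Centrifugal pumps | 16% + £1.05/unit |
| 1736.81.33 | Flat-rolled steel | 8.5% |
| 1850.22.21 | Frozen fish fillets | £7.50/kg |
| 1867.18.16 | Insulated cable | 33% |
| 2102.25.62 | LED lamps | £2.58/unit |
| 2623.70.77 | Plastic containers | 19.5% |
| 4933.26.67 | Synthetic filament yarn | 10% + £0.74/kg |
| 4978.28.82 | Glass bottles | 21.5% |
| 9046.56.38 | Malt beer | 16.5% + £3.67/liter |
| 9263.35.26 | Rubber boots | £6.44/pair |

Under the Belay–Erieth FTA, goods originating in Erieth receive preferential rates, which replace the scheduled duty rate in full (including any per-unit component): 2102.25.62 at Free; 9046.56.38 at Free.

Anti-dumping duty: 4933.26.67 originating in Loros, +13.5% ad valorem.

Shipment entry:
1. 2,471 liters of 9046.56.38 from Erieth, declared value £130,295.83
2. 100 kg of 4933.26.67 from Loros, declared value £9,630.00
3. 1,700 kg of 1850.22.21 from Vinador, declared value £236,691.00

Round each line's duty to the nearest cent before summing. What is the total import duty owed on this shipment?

£15,087.05

Line 1 (9046.56.38, Erieth, 2,471 liters, £130,295.83):
Base rate for 9046.56.38 is 16.5% + £3.67/liter.
Origin Erieth qualifies under the Belay–Erieth agreement and 9046.56.38 is covered: preferential rate Free applies instead.
Duty = £130,295.83 × 0% = £0.00.
Line 2 (4933.26.67, Loros, 100 kg, £9,630.00):
Base rate for 4933.26.67 is 10% + £0.74/kg.
Additional duty on 4933.26.67 from Loros: +13.5%. Applied ad valorem rate: 10% + 13.5% = 23.5%.
Duty = £9,630.00 × 23.5% + 100 × £0.74 = £2,337.05.
Line 3 (1850.22.21, Vinador, 1,700 kg, £236,691.00):
Base rate for 1850.22.21 is £7.50/kg.
Duty = 1,700 × £7.50 = £12,750.00.
Total = £0.00 + £2,337.05 + £12,750.00 = £15,087.05.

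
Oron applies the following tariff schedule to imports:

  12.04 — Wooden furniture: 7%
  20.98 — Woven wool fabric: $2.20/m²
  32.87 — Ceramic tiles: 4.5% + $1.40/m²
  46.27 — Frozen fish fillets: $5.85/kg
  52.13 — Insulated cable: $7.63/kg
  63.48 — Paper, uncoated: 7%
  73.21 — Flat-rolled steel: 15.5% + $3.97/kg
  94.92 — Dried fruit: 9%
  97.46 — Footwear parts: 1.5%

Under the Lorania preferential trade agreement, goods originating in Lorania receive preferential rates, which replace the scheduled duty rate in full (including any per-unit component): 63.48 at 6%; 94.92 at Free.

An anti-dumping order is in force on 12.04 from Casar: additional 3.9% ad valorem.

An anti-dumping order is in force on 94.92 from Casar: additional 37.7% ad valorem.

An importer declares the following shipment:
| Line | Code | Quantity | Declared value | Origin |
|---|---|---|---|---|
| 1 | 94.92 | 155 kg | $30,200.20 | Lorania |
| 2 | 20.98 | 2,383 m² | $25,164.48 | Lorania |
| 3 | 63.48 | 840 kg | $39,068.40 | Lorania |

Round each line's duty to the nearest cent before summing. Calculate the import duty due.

Line 1 (94.92, Lorania, 155 kg, $30,200.20):
Base rate for 94.92 is 9%.
Origin Lorania qualifies under the Oron–Lorania agreement and 94.92 is covered: preferential rate Free applies instead.
The additional-duty order on 94.92 targets Casar, not Lorania; it does not apply.
Duty = $30,200.20 × 0% = $0.00.
Line 2 (20.98, Lorania, 2,383 m², $25,164.48):
Base rate for 20.98 is $2.20/m².
Origin Lorania is the FTA partner but 20.98 is not on the preference list; base rate stands.
Duty = 2,383 × $2.20 = $5,242.60.
Line 3 (63.48, Lorania, 840 kg, $39,068.40):
Base rate for 63.48 is 7%.
Origin Lorania qualifies under the Oron–Lorania agreement and 63.48 is covered: preferential rate 6% applies instead.
Duty = $39,068.40 × 6% = $2,344.10.
Total = $0.00 + $5,242.60 + $2,344.10 = $7,586.70.

$7,586.70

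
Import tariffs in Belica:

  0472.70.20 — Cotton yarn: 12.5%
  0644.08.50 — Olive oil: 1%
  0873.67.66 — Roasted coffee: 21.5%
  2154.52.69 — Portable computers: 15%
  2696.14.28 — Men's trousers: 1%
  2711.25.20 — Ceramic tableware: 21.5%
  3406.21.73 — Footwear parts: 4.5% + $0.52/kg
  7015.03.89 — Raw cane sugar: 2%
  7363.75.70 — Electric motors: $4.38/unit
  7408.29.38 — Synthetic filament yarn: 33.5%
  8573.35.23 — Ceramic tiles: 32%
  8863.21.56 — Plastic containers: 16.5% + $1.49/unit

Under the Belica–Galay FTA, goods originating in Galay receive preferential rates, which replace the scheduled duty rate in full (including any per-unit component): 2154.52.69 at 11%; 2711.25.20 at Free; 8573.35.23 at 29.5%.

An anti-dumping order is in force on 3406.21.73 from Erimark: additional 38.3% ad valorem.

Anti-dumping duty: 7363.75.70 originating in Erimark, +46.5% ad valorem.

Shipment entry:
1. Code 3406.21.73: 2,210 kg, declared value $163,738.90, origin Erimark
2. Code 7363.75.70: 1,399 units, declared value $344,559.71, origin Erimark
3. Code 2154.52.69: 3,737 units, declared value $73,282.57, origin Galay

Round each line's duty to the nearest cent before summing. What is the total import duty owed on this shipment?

$245,638.42

Line 1 (3406.21.73, Erimark, 2,210 kg, $163,738.90):
Base rate for 3406.21.73 is 4.5% + $0.52/kg.
Additional duty on 3406.21.73 from Erimark: +38.3%. Applied ad valorem rate: 4.5% + 38.3% = 42.8%.
Duty = $163,738.90 × 42.8% + 2,210 × $0.52 = $71,229.45.
Line 2 (7363.75.70, Erimark, 1,399 units, $344,559.71):
Base rate for 7363.75.70 is $4.38/unit.
Additional duty on 7363.75.70 from Erimark: +46.5% ad valorem. Applied ad valorem rate = 46.5%.
Duty = $344,559.71 × 46.5% + 1,399 × $4.38 = $166,347.89.
Line 3 (2154.52.69, Galay, 3,737 units, $73,282.57):
Base rate for 2154.52.69 is 15%.
Origin Galay qualifies under the Belica–Galay agreement and 2154.52.69 is covered: preferential rate 11% applies instead.
Duty = $73,282.57 × 11% = $8,061.08.
Total = $71,229.45 + $166,347.89 + $8,061.08 = $245,638.42.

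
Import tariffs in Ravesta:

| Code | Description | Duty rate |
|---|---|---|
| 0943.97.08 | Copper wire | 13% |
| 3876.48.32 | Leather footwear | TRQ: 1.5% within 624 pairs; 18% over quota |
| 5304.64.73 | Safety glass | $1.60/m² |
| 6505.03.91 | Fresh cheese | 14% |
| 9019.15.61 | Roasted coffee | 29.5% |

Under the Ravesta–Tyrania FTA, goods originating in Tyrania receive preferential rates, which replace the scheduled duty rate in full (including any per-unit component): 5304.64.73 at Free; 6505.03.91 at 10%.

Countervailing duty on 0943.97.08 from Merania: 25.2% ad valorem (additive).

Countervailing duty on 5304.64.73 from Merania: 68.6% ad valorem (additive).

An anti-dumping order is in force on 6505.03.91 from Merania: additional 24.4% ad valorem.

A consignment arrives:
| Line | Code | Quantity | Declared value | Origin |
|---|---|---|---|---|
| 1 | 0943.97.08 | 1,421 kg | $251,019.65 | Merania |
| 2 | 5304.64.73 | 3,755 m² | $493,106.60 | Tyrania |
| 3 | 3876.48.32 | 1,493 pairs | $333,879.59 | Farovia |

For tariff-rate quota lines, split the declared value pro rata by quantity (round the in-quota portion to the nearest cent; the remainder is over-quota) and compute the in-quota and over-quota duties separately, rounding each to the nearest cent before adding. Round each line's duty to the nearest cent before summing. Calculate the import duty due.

Line 1 (0943.97.08, Merania, 1,421 kg, $251,019.65):
Base rate for 0943.97.08 is 13%.
Additional duty on 0943.97.08 from Merania: +25.2%. Applied ad valorem rate: 13% + 25.2% = 38.2%.
Duty = $251,019.65 × 38.2% = $95,889.51.
Line 2 (5304.64.73, Tyrania, 3,755 m², $493,106.60):
Base rate for 5304.64.73 is $1.60/m².
Origin Tyrania qualifies under the Ravesta–Tyrania agreement and 5304.64.73 is covered: preferential rate Free applies instead.
The additional-duty order on 5304.64.73 targets Merania, not Tyrania; it does not apply.
Duty = $493,106.60 × 0% = $0.00.
Line 3 (3876.48.32, Farovia, 1,493 pairs, $333,879.59):
Code 3876.48.32 is under a tariff-rate quota (threshold 624 pairs). In-quota: 624 pairs at 1.5%; over-quota: 869 pairs at 18%.
Pro-rata value split: in-quota = $333,879.59 × 624/1,493 = $139,545.12; over-quota = $333,879.59 − $139,545.12 = $194,334.47.
In-quota duty = $139,545.12 × 1.5% = $2,093.18. Over-quota duty = $194,334.47 × 18% = $34,980.20.
Line duty = $2,093.18 + $34,980.20 = $37,073.38.
Total = $95,889.51 + $0.00 + $37,073.38 = $132,962.89.

$132,962.89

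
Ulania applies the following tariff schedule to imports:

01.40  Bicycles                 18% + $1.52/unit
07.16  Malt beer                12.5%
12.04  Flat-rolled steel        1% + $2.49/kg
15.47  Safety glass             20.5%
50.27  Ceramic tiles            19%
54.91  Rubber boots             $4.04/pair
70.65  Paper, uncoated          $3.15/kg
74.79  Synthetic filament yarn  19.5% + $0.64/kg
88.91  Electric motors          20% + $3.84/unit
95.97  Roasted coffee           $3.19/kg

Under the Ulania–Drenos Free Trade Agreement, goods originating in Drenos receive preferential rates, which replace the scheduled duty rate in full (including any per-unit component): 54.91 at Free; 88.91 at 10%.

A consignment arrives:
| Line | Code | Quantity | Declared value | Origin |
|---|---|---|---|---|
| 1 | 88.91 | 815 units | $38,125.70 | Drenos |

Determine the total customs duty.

Line 1 (88.91, Drenos, 815 units, $38,125.70):
Base rate for 88.91 is 20% + $3.84/unit.
Origin Drenos qualifies under the Ulania–Drenos agreement and 88.91 is covered: preferential rate 10% applies instead.
Duty = $38,125.70 × 10% = $3,812.57.

$3,812.57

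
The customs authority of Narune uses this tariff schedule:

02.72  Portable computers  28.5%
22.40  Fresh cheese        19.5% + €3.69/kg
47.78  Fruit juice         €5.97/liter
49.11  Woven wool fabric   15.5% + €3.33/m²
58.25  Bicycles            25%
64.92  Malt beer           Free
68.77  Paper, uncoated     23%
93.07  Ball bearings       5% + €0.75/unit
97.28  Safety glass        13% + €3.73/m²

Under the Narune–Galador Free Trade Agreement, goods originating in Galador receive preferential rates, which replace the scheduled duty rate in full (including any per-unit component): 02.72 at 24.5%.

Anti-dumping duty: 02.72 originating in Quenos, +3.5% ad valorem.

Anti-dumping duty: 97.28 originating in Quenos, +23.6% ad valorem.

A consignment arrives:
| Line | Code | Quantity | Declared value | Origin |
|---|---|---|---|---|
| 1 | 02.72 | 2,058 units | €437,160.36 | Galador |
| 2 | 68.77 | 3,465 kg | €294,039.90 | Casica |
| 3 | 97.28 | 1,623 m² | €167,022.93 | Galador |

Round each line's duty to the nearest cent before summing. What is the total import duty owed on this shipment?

Line 1 (02.72, Galador, 2,058 units, €437,160.36):
Base rate for 02.72 is 28.5%.
Origin Galador qualifies under the Narune–Galador agreement and 02.72 is covered: preferential rate 24.5% applies instead.
The additional-duty order on 02.72 targets Quenos, not Galador; it does not apply.
Duty = €437,160.36 × 24.5% = €107,104.29.
Line 2 (68.77, Casica, 3,465 kg, €294,039.90):
Base rate for 68.77 is 23%.
Duty = €294,039.90 × 23% = €67,629.18.
Line 3 (97.28, Galador, 1,623 m², €167,022.93):
Base rate for 97.28 is 13% + €3.73/m².
Origin Galador is the FTA partner but 97.28 is not on the preference list; base rate stands.
The additional-duty order on 97.28 targets Quenos, not Galador; it does not apply.
Duty = €167,022.93 × 13% + 1,623 × €3.73 = €27,766.77.
Total = €107,104.29 + €67,629.18 + €27,766.77 = €202,500.24.

€202,500.24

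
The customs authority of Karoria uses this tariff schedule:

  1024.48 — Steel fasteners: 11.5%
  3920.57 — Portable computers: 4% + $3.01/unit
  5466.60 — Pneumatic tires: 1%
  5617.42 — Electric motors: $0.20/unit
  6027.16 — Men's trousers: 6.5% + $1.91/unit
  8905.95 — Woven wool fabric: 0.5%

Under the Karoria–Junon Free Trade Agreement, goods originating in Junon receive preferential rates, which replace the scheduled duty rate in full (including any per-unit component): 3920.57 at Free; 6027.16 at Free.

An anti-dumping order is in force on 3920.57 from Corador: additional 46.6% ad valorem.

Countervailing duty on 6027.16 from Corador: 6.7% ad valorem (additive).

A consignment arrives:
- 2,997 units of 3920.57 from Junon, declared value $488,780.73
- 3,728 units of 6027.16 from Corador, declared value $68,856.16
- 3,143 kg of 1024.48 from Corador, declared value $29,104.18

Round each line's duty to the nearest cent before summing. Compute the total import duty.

Line 1 (3920.57, Junon, 2,997 units, $488,780.73):
Base rate for 3920.57 is 4% + $3.01/unit.
Origin Junon qualifies under the Karoria–Junon agreement and 3920.57 is covered: preferential rate Free applies instead.
The additional-duty order on 3920.57 targets Corador, not Junon; it does not apply.
Duty = $488,780.73 × 0% = $0.00.
Line 2 (6027.16, Corador, 3,728 units, $68,856.16):
Base rate for 6027.16 is 6.5% + $1.91/unit.
6027.16 has an FTA preferential rate, but origin Corador is not Junon; base rate stands.
Additional duty on 6027.16 from Corador: +6.7%. Applied ad valorem rate: 6.5% + 6.7% = 13.2%.
Duty = $68,856.16 × 13.2% + 3,728 × $1.91 = $16,209.49.
Line 3 (1024.48, Corador, 3,143 kg, $29,104.18):
Base rate for 1024.48 is 11.5%.
Duty = $29,104.18 × 11.5% = $3,346.98.
Total = $0.00 + $16,209.49 + $3,346.98 = $19,556.47.

$19,556.47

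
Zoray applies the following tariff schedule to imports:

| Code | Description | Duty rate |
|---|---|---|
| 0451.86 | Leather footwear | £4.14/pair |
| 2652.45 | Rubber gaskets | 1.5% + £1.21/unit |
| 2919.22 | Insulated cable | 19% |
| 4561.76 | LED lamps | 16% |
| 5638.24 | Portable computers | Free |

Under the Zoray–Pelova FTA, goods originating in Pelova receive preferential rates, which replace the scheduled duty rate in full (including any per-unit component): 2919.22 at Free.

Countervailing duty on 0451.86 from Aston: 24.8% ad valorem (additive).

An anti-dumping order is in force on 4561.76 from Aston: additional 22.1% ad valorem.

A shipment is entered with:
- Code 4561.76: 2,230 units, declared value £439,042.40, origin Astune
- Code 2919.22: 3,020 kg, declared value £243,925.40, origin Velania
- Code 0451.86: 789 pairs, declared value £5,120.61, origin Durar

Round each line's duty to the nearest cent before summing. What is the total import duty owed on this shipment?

£119,859.07

Line 1 (4561.76, Astune, 2,230 units, £439,042.40):
Base rate for 4561.76 is 16%.
The additional-duty order on 4561.76 targets Aston, not Astune; it does not apply.
Duty = £439,042.40 × 16% = £70,246.78.
Line 2 (2919.22, Velania, 3,020 kg, £243,925.40):
Base rate for 2919.22 is 19%.
2919.22 has an FTA preferential rate, but origin Velania is not Pelova; base rate stands.
Duty = £243,925.40 × 19% = £46,345.83.
Line 3 (0451.86, Durar, 789 pairs, £5,120.61):
Base rate for 0451.86 is £4.14/pair.
The additional-duty order on 0451.86 targets Aston, not Durar; it does not apply.
Duty = 789 × £4.14 = £3,266.46.
Total = £70,246.78 + £46,345.83 + £3,266.46 = £119,859.07.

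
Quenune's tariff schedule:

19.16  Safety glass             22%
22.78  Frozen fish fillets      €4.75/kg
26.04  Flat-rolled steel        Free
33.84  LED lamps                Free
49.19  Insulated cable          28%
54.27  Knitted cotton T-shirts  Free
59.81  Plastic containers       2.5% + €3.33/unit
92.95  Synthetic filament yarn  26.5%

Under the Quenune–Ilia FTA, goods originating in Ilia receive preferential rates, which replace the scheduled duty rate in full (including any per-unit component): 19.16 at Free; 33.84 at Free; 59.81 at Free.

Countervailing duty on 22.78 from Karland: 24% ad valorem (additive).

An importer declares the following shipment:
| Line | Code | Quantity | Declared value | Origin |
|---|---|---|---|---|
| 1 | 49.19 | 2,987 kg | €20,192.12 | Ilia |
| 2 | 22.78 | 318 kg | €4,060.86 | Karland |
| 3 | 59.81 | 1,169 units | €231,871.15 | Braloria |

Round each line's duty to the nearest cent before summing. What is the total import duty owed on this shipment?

€17,828.45

Line 1 (49.19, Ilia, 2,987 kg, €20,192.12):
Base rate for 49.19 is 28%.
Origin Ilia is the FTA partner but 49.19 is not on the preference list; base rate stands.
Duty = €20,192.12 × 28% = €5,653.79.
Line 2 (22.78, Karland, 318 kg, €4,060.86):
Base rate for 22.78 is €4.75/kg.
Additional duty on 22.78 from Karland: +24% ad valorem. Applied ad valorem rate = 24%.
Duty = €4,060.86 × 24% + 318 × €4.75 = €2,485.11.
Line 3 (59.81, Braloria, 1,169 units, €231,871.15):
Base rate for 59.81 is 2.5% + €3.33/unit.
59.81 has an FTA preferential rate, but origin Braloria is not Ilia; base rate stands.
Duty = €231,871.15 × 2.5% + 1,169 × €3.33 = €9,689.55.
Total = €5,653.79 + €2,485.11 + €9,689.55 = €17,828.45.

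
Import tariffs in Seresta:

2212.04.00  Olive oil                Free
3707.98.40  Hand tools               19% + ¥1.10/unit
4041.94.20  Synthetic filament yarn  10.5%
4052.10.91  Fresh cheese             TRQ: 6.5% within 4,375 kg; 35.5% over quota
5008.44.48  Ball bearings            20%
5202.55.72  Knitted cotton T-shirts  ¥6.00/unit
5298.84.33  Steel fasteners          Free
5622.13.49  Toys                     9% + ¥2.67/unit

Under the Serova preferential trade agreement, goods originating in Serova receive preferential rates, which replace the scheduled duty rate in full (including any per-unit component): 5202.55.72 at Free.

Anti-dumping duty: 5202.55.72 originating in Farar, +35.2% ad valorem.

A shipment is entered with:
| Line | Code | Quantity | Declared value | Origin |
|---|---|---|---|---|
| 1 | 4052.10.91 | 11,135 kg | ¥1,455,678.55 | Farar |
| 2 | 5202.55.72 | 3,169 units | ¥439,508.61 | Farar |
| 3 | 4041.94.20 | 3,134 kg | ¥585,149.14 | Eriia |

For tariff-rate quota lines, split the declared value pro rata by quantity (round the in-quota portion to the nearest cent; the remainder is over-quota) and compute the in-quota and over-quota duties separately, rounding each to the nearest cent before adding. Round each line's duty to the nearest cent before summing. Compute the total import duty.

Line 1 (4052.10.91, Farar, 11,135 kg, ¥1,455,678.55):
Code 4052.10.91 is under a tariff-rate quota (threshold 4,375 kg). In-quota: 4,375 kg at 6.5%; over-quota: 6,760 kg at 35.5%.
Pro-rata value split: in-quota = ¥1,455,678.55 × 4,375/11,135 = ¥571,943.75; over-quota = ¥1,455,678.55 − ¥571,943.75 = ¥883,734.80.
In-quota duty = ¥571,943.75 × 6.5% = ¥37,176.34. Over-quota duty = ¥883,734.80 × 35.5% = ¥313,725.85.
Line duty = ¥37,176.34 + ¥313,725.85 = ¥350,902.19.
Line 2 (5202.55.72, Farar, 3,169 units, ¥439,508.61):
Base rate for 5202.55.72 is ¥6.00/unit.
5202.55.72 has an FTA preferential rate, but origin Farar is not Serova; base rate stands.
Additional duty on 5202.55.72 from Farar: +35.2% ad valorem. Applied ad valorem rate = 35.2%.
Duty = ¥439,508.61 × 35.2% + 3,169 × ¥6.00 = ¥173,721.03.
Line 3 (4041.94.20, Eriia, 3,134 kg, ¥585,149.14):
Base rate for 4041.94.20 is 10.5%.
Duty = ¥585,149.14 × 10.5% = ¥61,440.66.
Total = ¥350,902.19 + ¥173,721.03 + ¥61,440.66 = ¥586,063.88.

¥586,063.88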